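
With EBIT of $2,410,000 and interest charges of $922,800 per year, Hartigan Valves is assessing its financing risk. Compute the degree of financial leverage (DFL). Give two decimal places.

1.62

Annual interest charges come to $922,800.00.
DFL = EBIT ÷ (EBIT − I) = $2,410,000 ÷ ($2,410,000 − $922,800.00) = $2,410,000 ÷ $1,487,200.00 = 1.6205.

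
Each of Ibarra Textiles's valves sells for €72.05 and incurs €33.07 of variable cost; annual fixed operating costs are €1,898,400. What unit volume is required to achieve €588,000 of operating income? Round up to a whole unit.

Each unit contributes €72.05 − €33.07 = €38.98.
Need Q such that Q × €38.98 − €1,898,400 = €588,000, i.e. Q = €2,486,400 / €38.98 = 63,786.56 → 63,787.

63,787 valves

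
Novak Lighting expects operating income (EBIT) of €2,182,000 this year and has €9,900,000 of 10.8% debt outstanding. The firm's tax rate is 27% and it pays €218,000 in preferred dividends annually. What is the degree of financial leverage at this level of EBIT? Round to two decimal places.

Interest = €1,069,200.00.
Preferred dividends grossed up pre-tax: €218,000 / (1 − 0.27) = €298,630.14.
DFL = EBIT ÷ [EBIT − I − D_p/(1−t)] = €2,182,000 ÷ [€2,182,000 − €1,069,200.00 − €298,630.14] = €2,182,000 ÷ €814,169.86 = 2.6800.

2.68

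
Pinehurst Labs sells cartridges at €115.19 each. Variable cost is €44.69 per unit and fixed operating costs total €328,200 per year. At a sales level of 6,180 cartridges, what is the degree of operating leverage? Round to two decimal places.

4.05

At 6,180 units, contribution = 6,180 × €70.50 = €435,690.00.
Subtracting fixed costs: EBIT = €435,690.00 − €328,200 = €107,490.00.
DOL = contribution ÷ EBIT = €435,690.00 ÷ €107,490.00 = 4.0533.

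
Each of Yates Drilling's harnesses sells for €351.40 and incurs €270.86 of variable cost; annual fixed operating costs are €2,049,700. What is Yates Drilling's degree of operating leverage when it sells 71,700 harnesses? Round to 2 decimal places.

At 71,700 units, contribution = 71,700 × €80.54 = €5,774,718.00.
Subtracting fixed costs: EBIT = €5,774,718.00 − €2,049,700 = €3,725,018.00.
So DOL = total CM / EBIT = €5,774,718.00 / €3,725,018.00 = 1.5503.

1.55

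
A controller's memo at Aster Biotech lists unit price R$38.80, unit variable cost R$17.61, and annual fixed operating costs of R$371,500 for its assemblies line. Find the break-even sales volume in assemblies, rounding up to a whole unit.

Contribution margin per unit = R$38.80 − R$17.61 = R$21.19.
Break-even Q = R$371,500 / R$21.19 = 17,531.85 → 17,532 assemblies.

17,532 assemblies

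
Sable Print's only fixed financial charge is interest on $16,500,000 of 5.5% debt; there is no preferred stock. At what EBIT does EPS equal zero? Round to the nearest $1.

Annual interest = 5.5% × $16,500,000 = $907,500.00.
With no preferred dividends, EPS = 0 when EBIT exactly covers interest, so the financial break-even EBIT is $907,500.00.

$907,500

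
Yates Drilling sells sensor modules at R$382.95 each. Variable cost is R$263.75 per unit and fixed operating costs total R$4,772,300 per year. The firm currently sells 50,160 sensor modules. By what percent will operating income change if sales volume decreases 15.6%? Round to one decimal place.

Total contribution margin = 50,160 × R$119.20 = R$5,979,072.00.
Operating income = contribution − fixed costs = R$5,979,072.00 − R$4,772,300 = R$1,206,772.00.
Degree of operating leverage = R$5,979,072.00 / R$1,206,772.00 = 4.9546.
Operating income changes by 4.9546 × -15.6% = -77.3%.

-77.3%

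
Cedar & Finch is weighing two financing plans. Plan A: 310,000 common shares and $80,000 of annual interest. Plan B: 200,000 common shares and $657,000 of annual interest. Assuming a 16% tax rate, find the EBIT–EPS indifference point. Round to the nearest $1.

At indifference, (EBIT − 80,000)(1 − t)/310,000 = (EBIT − 657,000)(1 − t)/200,000.
Cancelling (1 − t) and cross-multiplying: 200,000·(EBIT − 80,000) = 310,000·(EBIT − 657,000).
EBIT × (310,000 − 200,000) = 657,000 × 310,000 − 80,000 × 200,000 = 187,670,000,000, so EBIT = 187,670,000,000 ÷ 110,000 = 1,706,090.91.

$1,706,091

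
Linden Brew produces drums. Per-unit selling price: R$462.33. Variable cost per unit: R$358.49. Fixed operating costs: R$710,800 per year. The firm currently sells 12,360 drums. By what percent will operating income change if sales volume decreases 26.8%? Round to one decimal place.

-60.1%

At 12,360 units, contribution = 12,360 × R$103.84 = R$1,283,462.40.
Subtracting fixed costs: EBIT = R$1,283,462.40 − R$710,800 = R$572,662.40.
Degree of operating leverage = R$1,283,462.40 / R$572,662.40 = 2.2412.
Operating income changes by 2.2412 × -26.8% = -60.1%.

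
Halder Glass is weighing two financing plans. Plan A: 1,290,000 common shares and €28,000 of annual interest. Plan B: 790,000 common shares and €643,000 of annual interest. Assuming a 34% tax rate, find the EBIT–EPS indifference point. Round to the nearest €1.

€1,614,700

Set EPS_A = EPS_B: (EBIT − €28,000)(1 − 0.34) ÷ 1,290,000 = (EBIT − €643,000)(1 − 0.34) ÷ 790,000.
Cancelling (1 − t) and cross-multiplying: 790,000·(EBIT − 28,000) = 1,290,000·(EBIT − 643,000).
Solving, EBIT = (643,000·1,290,000 − 28,000·790,000) / (1,290,000 − 790,000) = 807,350,000,000 / 500,000 = 1,614,700.00.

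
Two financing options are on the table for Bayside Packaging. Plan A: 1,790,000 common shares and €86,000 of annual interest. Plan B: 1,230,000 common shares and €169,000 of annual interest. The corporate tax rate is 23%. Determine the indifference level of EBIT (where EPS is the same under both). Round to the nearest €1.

€351,304

At indifference, (EBIT − 86,000)(1 − t)/1,790,000 = (EBIT − 169,000)(1 − t)/1,230,000.
The (1 − t) factor cancels: (EBIT − 86,000) × 1,230,000 = (EBIT − 169,000) × 1,790,000.
Solving, EBIT = (169,000·1,790,000 − 86,000·1,230,000) / (1,790,000 − 1,230,000) = 196,730,000,000 / 560,000 = 351,303.57.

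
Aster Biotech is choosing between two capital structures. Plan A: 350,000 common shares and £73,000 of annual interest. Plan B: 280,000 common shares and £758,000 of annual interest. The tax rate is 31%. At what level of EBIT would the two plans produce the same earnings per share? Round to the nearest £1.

£3,498,000

Set EPS_A = EPS_B: (EBIT − £73,000)(1 − 0.31) ÷ 350,000 = (EBIT − £758,000)(1 − 0.31) ÷ 280,000.
Cancelling (1 − t) and cross-multiplying: 280,000·(EBIT − 73,000) = 350,000·(EBIT − 758,000).
Solving, EBIT = (758,000·350,000 − 73,000·280,000) / (350,000 − 280,000) = 244,860,000,000 / 70,000 = 3,498,000.00.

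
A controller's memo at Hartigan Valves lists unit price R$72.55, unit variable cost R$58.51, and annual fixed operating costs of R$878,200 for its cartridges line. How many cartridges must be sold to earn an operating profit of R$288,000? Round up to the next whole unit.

Contribution margin per unit = R$72.55 − R$58.51 = R$14.04.
Units = (FC + target) / CM = (R$878,200 + R$288,000) / R$14.04 = 83,062.68, so 83,063 cartridges.

83,063 cartridges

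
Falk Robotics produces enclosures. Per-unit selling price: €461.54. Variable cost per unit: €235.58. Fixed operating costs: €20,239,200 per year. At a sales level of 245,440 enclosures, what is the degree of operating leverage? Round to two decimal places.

1.57

Contribution at this volume is 245,440 × €225.96 = €55,459,622.40.
Subtracting fixed costs: EBIT = €55,459,622.40 − €20,239,200 = €35,220,422.40.
So DOL = total CM / EBIT = €55,459,622.40 / €35,220,422.40 = 1.5746.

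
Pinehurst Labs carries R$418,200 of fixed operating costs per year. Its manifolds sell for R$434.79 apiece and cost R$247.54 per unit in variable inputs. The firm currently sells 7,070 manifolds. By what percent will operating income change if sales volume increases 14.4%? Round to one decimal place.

Contribution at this volume is 7,070 × R$187.25 = R$1,323,857.50.
EBIT = R$1,323,857.50 − R$418,200 = R$905,657.50.
Degree of operating leverage = R$1,323,857.50 / R$905,657.50 = 1.4618.
Operating income changes by 1.4618 × +14.4% = +21.0%.

+21.0%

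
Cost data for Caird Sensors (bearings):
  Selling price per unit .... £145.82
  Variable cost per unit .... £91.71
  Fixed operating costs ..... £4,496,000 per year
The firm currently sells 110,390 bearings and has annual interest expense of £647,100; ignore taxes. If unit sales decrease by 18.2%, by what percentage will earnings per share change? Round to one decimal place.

At 110,390 units, contribution = 110,390 × £54.11 = £5,973,202.90.
Operating income = contribution − fixed costs = £5,973,202.90 − £4,496,000 = £1,477,202.90.
Interest = £647,100.00, so EBIT − I = £830,102.90.
Degree of combined leverage = contribution ÷ (EBIT − I) = £5,973,202.90 ÷ £830,102.90 = 7.1957.
%ΔEPS = DCL × %ΔSales = 7.1957 × -18.2% = -131.0%.

-131.0%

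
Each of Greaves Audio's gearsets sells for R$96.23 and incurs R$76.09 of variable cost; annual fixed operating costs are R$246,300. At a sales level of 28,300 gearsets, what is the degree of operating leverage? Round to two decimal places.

Total contribution margin = 28,300 × R$20.14 = R$569,962.00.
EBIT = R$569,962.00 − R$246,300 = R$323,662.00.
Degree of operating leverage = R$569,962.00 / R$323,662.00 = 1.7610.

1.76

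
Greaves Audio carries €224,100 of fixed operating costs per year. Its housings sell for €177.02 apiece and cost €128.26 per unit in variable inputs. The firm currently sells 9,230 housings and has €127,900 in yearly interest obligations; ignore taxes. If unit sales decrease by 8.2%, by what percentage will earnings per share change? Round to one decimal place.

At 9,230 units, contribution = 9,230 × €48.76 = €450,054.80.
Subtracting fixed costs: EBIT = €450,054.80 − €224,100 = €225,954.80.
After interest of €127,900.00, pre-tax earnings = €98,054.80.
DCL = total CM / (EBIT − I) = €450,054.80 / €98,054.80 = 4.5898.
EPS therefore changes by 4.5898 × (-8.2%) = -37.6%.

-37.6%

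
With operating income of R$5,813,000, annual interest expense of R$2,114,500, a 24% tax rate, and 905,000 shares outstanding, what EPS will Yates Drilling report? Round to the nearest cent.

Pre-tax income = R$5,813,000 − R$2,114,500.00 = R$3,698,500.00.
After tax at 24%: net income = R$3,698,500.00 × 0.76 = R$2,810,860.00.
EPS = R$2,810,860.00 ÷ 905,000 = R$3.11.

R$3.11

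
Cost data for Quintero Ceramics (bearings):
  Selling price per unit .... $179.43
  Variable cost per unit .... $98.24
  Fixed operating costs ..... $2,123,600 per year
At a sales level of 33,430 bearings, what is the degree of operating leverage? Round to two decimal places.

4.60

At 33,430 units, contribution = 33,430 × $81.19 = $2,714,181.70.
EBIT = $2,714,181.70 − $2,123,600 = $590,581.70.
So DOL = total CM / EBIT = $2,714,181.70 / $590,581.70 = 4.5958.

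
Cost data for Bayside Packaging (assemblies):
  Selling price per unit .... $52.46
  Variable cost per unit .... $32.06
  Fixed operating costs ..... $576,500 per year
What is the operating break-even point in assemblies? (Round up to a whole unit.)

Contribution margin per unit = $52.46 − $32.06 = $20.40.
Break-even Q = $576,500 / $20.40 = 28,259.80 → 28,260 assemblies.

28,260 assemblies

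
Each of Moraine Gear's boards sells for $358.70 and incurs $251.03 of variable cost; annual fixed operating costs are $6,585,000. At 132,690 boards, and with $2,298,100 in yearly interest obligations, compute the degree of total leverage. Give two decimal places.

Contribution at this volume is 132,690 × $107.67 = $14,286,732.30.
Operating income = contribution − fixed costs = $14,286,732.30 − $6,585,000 = $7,701,732.30. Interest = $2,298,100.00.
DOL = $14,286,732.30 ÷ $7,701,732.30 = 1.8550; DFL = $7,701,732.30 ÷ $5,403,632.30 = 1.4253.
Combined leverage = 1.8550 × 1.4253 = 2.6439.

2.64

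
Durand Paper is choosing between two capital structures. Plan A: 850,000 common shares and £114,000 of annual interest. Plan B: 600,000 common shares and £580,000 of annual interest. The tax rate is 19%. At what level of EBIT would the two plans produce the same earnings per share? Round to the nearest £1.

£1,698,400

Set EPS_A = EPS_B: (EBIT − £114,000)(1 − 0.19) ÷ 850,000 = (EBIT − £580,000)(1 − 0.19) ÷ 600,000.
Cancelling (1 − t) and cross-multiplying: 600,000·(EBIT − 114,000) = 850,000·(EBIT − 580,000).
EBIT × (850,000 − 600,000) = 580,000 × 850,000 − 114,000 × 600,000 = 424,600,000,000, so EBIT = 424,600,000,000 ÷ 250,000 = 1,698,400.00.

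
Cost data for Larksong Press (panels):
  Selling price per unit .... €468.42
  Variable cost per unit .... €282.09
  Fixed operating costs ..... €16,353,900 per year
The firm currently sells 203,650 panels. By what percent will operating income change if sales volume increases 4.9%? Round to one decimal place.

+8.6%

Total contribution margin = 203,650 × €186.33 = €37,946,104.50.
EBIT = €37,946,104.50 − €16,353,900 = €21,592,204.50.
So DOL = total CM / EBIT = €37,946,104.50 / €21,592,204.50 = 1.7574.
Operating income changes by 1.7574 × +4.9% = +8.6%.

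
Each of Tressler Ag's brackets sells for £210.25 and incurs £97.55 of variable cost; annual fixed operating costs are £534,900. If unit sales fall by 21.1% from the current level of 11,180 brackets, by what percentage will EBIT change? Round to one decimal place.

At 11,180 units, contribution = 11,180 × £112.70 = £1,259,986.00.
Subtracting fixed costs: EBIT = £1,259,986.00 − £534,900 = £725,086.00.
So DOL = total CM / EBIT = £1,259,986.00 / £725,086.00 = 1.7377.
So EBIT moves 1.7377 × (-21.1%) = -36.7%.

-36.7%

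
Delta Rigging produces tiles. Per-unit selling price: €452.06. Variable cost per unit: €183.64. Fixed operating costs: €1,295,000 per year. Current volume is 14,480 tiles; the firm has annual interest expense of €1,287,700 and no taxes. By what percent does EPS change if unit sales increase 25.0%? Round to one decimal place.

+74.5%

At 14,480 units, contribution = 14,480 × €268.42 = €3,886,721.60.
EBIT = €3,886,721.60 − €1,295,000 = €2,591,721.60.
After interest of €1,287,700.00, pre-tax earnings = €1,304,021.60.
Degree of combined leverage = contribution ÷ (EBIT − I) = €3,886,721.60 ÷ €1,304,021.60 = 2.9806.
%ΔEPS = DCL × %ΔSales = 2.9806 × +25.0% = +74.5%.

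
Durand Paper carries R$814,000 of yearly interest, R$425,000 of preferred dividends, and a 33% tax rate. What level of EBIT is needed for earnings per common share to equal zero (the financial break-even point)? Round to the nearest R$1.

R$1,448,328

Grossing the preferred dividend up to pre-tax terms: R$425,000 / (1 − 0.33) = R$634,328.36.
EPS = 0 when EBIT covers interest plus the pre-tax preferred burden: R$814,000 + R$634,328.36 = R$1,448,328.36.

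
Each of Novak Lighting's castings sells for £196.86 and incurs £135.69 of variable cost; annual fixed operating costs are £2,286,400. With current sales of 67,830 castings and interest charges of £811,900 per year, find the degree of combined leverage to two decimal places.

3.95

At 67,830 units, contribution = 67,830 × £61.17 = £4,149,161.10.
Subtracting fixed costs: EBIT = £4,149,161.10 − £2,286,400 = £1,862,761.10. Interest = £811,900.00.
DOL = £4,149,161.10 ÷ £1,862,761.10 = 2.2274; DFL = £1,862,761.10 ÷ £1,050,861.10 = 1.7726.
DCL = DOL × DFL = 2.2274 × 1.7726 = 3.9483.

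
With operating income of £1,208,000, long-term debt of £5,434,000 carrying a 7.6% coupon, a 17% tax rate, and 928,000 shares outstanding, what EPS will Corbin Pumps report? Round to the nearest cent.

£0.71

Pre-tax income = £1,208,000 − £412,984.00 = £795,016.00.
Net income = £795,016.00 × (1 − 0.17) = £659,863.28.
EPS = £659,863.28 ÷ 928,000 = £0.71.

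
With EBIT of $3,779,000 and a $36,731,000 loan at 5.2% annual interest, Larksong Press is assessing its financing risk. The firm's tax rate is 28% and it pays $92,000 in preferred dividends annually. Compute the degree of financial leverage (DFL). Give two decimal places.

2.17

Interest = $1,910,012.00.
Pre-tax preferred-dividend burden = $92,000 ÷ (1 − 0.28) = $127,777.78.
DFL = EBIT ÷ [EBIT − I − D_p/(1−t)] = $3,779,000 ÷ [$3,779,000 − $1,910,012.00 − $127,777.78] = $3,779,000 ÷ $1,741,210.22 = 2.1703.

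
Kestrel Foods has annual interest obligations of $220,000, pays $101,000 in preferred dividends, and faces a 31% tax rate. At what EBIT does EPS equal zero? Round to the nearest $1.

Grossing the preferred dividend up to pre-tax terms: $101,000 / (1 − 0.31) = $146,376.81.
Financial break-even EBIT = interest + D_p ÷ (1 − t) = $220,000 + $146,376.81 = $366,376.81.

$366,377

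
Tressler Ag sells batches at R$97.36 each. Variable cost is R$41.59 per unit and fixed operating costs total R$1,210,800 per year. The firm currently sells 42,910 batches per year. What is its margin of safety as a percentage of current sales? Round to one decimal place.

49.4%

Each unit contributes R$97.36 − R$41.59 = R$55.77. Break-even units = R$1,210,800 ÷ R$55.77 = 21,710.60; break-even revenue = 21,710.60 × R$97.36 = R$2,113,743.73.
Actual sales revenue = 42,910 × R$97.36 = R$4,177,717.60.
Margin of safety = (R$4,177,717.60 − R$2,113,743.73) ÷ R$4,177,717.60 = 49.4%.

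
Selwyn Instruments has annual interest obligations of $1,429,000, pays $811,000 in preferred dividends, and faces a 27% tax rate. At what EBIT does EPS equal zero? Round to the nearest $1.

Grossing the preferred dividend up to pre-tax terms: $811,000 / (1 − 0.27) = $1,110,958.90.
Financial break-even EBIT = interest + D_p ÷ (1 − t) = $1,429,000 + $1,110,958.90 = $2,539,958.90.

$2,539,959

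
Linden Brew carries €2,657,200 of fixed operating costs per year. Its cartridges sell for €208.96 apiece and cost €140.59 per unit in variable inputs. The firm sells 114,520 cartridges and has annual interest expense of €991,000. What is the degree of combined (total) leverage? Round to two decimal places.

1.87

Total contribution margin = 114,520 × €68.37 = €7,829,732.40.
EBIT = €7,829,732.40 − €2,657,200 = €5,172,532.40. Interest = €991,000.00.
DOL = €7,829,732.40 ÷ €5,172,532.40 = 1.5137; DFL = €5,172,532.40 ÷ €4,181,532.40 = 1.2370.
Combined leverage = 1.5137 × 1.2370 = 1.8724.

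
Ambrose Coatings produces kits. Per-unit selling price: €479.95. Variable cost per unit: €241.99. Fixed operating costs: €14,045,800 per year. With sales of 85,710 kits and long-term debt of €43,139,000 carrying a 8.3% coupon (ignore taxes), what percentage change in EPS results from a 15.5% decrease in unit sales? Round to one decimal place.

Contribution at this volume is 85,710 × €237.96 = €20,395,551.60.
Subtracting fixed costs: EBIT = €20,395,551.60 − €14,045,800 = €6,349,751.60.
Interest = €3,580,537.00, so EBIT − I = €2,769,214.60.
DCL = total CM / (EBIT − I) = €20,395,551.60 / €2,769,214.60 = 7.3651.
%ΔEPS = DCL × %ΔSales = 7.3651 × -15.5% = -114.2%.

-114.2%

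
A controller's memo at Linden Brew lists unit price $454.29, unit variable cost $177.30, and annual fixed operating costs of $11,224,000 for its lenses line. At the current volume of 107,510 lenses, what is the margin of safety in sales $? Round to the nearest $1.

$30,432,288

Contribution margin per unit = $454.29 − $177.30 = $276.99. Break-even units = $11,224,000 ÷ $276.99 = 40,521.32; break-even revenue = 40,521.32 × $454.29 = $18,408,429.76.
Current sales = 107,510 × $454.29 = $48,840,717.90.
Margin of safety = $48,840,717.90 − $18,408,429.76 = $30,432,288.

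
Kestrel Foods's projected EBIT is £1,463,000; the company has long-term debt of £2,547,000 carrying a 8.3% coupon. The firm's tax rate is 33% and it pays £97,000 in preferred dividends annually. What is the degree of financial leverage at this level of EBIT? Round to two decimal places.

1.32

Annual interest charges come to £211,401.00.
Preferred dividends grossed up pre-tax: £97,000 / (1 − 0.33) = £144,776.12.
DFL = EBIT ÷ [EBIT − I − D_p/(1−t)] = £1,463,000 ÷ [£1,463,000 − £211,401.00 − £144,776.12] = £1,463,000 ÷ £1,106,822.88 = 1.3218.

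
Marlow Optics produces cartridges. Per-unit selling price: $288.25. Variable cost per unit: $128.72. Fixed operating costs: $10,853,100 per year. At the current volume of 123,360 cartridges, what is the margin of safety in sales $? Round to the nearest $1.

$15,948,377

Contribution margin per unit = $288.25 − $128.72 = $159.53. Break-even units = $10,853,100 ÷ $159.53 = 68,031.72; break-even revenue = 68,031.72 × $288.25 = $19,610,142.76.
Actual sales revenue = 123,360 × $288.25 = $35,558,520.00.
Margin of safety = $35,558,520.00 − $19,610,142.76 = $15,948,377.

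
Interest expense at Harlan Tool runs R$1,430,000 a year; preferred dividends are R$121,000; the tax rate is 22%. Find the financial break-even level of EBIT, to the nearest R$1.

R$1,585,128

Preferred dividends are paid after tax, so their pre-tax equivalent is R$121,000 ÷ (1 − 0.22) = R$155,128.21.
Financial break-even EBIT = interest + D_p ÷ (1 − t) = R$1,430,000 + R$155,128.21 = R$1,585,128.21.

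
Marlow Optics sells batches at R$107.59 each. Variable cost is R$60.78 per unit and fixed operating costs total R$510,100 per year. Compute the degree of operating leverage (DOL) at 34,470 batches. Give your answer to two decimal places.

1.46

Contribution at this volume is 34,470 × R$46.81 = R$1,613,540.70.
Subtracting fixed costs: EBIT = R$1,613,540.70 − R$510,100 = R$1,103,440.70.
So DOL = total CM / EBIT = R$1,613,540.70 / R$1,103,440.70 = 1.4623.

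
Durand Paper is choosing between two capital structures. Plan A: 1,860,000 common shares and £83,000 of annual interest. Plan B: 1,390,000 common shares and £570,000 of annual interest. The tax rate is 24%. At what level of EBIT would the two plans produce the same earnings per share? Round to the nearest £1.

£2,010,277

At indifference, (EBIT − 83,000)(1 − t)/1,860,000 = (EBIT − 570,000)(1 − t)/1,390,000.
Cancelling (1 − t) and cross-multiplying: 1,390,000·(EBIT − 83,000) = 1,860,000·(EBIT − 570,000).
Solving, EBIT = (570,000·1,860,000 − 83,000·1,390,000) / (1,860,000 − 1,390,000) = 944,830,000,000 / 470,000 = 2,010,276.60.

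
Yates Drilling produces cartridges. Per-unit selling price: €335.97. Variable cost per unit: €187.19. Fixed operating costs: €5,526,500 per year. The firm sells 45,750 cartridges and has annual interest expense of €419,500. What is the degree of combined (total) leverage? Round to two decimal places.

Contribution at this volume is 45,750 × €148.78 = €6,806,685.00.
EBIT = €6,806,685.00 − €5,526,500 = €1,280,185.00. Interest = €419,500.00.
DOL = €6,806,685.00 ÷ €1,280,185.00 = 5.3170; DFL = €1,280,185.00 ÷ €860,685.00 = 1.4874.
Combined leverage = 5.3170 × 1.4874 = 7.9085.

7.91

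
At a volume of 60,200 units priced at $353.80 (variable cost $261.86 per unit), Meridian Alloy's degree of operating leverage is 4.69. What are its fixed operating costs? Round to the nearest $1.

Total contribution margin = 60,200 × $91.94 = $5,534,788.00.
Since DOL = CM ÷ EBIT, EBIT = $5,534,788.00 ÷ 4.69 = $1,180,125.37.
And FC = contribution − EBIT = $5,534,788.00 − $1,180,125.37 = $4,354,663.

$4,354,663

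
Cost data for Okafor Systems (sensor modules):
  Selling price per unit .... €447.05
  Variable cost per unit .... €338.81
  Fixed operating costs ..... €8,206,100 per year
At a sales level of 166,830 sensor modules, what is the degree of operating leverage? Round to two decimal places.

1.83

Contribution at this volume is 166,830 × €108.24 = €18,057,679.20.
Operating income = contribution − fixed costs = €18,057,679.20 − €8,206,100 = €9,851,579.20.
DOL = contribution ÷ EBIT = €18,057,679.20 ÷ €9,851,579.20 = 1.8330.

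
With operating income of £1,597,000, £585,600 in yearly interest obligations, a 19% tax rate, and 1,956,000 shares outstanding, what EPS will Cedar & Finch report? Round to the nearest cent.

Interest = £585,600.00, so EBT = £1,597,000 − £585,600.00 = £1,011,400.00.
After tax at 19%: net income = £1,011,400.00 × 0.81 = £819,234.00.
EPS = £819,234.00 ÷ 1,956,000 = £0.42.

£0.42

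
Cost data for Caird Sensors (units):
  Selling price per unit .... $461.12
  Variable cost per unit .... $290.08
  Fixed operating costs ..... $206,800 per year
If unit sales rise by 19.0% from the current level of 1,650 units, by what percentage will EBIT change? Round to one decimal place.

At 1,650 units, contribution = 1,650 × $171.04 = $282,216.00.
Operating income = contribution − fixed costs = $282,216.00 − $206,800 = $75,416.00.
Degree of operating leverage = $282,216.00 / $75,416.00 = 3.7421.
%ΔEBIT = DOL × %ΔSales = 3.7421 × +19.0% = +71.1%.

+71.1%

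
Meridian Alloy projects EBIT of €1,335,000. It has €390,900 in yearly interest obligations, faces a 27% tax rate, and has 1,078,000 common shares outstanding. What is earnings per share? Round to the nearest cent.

€0.64

Interest = €390,900.00, so EBT = €1,335,000 − €390,900.00 = €944,100.00.
After tax at 27%: net income = €944,100.00 × 0.73 = €689,193.00.
Per share: €689,193.00 / 1,078,000 shares = €0.64.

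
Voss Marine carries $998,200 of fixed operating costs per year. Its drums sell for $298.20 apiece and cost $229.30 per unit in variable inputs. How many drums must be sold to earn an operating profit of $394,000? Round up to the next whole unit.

Each unit contributes $298.20 − $229.30 = $68.90.
Required volume = (fixed costs + target profit) ÷ CM = ($998,200 + $394,000) ÷ $68.90 = 20,206.10, so 20,207 drums.

20,207 drums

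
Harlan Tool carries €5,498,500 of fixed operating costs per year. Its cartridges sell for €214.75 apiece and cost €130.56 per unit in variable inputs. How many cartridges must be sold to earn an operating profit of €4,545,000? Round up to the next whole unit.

119,296 cartridges

Unit CM = price − variable cost = €214.75 − €130.56 = €84.19.
Required volume = (fixed costs + target profit) ÷ CM = (€5,498,500 + €4,545,000) ÷ €84.19 = 119,295.64, so 119,296 cartridges.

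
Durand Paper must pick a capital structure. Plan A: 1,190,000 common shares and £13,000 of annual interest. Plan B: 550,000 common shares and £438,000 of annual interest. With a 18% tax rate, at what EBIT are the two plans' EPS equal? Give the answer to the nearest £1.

At indifference, (EBIT − 13,000)(1 − t)/1,190,000 = (EBIT − 438,000)(1 − t)/550,000.
Cancelling (1 − t) and cross-multiplying: 550,000·(EBIT − 13,000) = 1,190,000·(EBIT − 438,000).
EBIT × (1,190,000 − 550,000) = 438,000 × 1,190,000 − 13,000 × 550,000 = 514,070,000,000, so EBIT = 514,070,000,000 ÷ 640,000 = 803,234.38.

£803,234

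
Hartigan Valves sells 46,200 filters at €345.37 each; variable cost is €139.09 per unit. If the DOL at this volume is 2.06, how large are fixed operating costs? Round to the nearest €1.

Total contribution margin = 46,200 × €206.28 = €9,530,136.00.
Since DOL = CM ÷ EBIT, EBIT = €9,530,136.00 ÷ 2.06 = €4,626,279.61.
And FC = contribution − EBIT = €9,530,136.00 − €4,626,279.61 = €4,903,856.

€4,903,856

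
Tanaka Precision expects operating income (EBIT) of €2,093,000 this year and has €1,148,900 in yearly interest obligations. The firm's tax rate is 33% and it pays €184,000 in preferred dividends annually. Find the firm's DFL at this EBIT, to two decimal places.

Interest = €1,148,900.00.
Pre-tax preferred-dividend burden = €184,000 ÷ (1 − 0.33) = €274,626.87.
DFL = EBIT ÷ [EBIT − I − D_p/(1−t)] = €2,093,000 ÷ [€2,093,000 − €1,148,900.00 − €274,626.87] = €2,093,000 ÷ €669,473.13 = 3.1263.

3.13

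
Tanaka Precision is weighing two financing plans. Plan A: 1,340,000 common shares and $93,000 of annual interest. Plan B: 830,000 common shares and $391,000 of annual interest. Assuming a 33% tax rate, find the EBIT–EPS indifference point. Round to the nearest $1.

$875,980

At indifference, (EBIT − 93,000)(1 − t)/1,340,000 = (EBIT − 391,000)(1 − t)/830,000.
The (1 − t) factor cancels: (EBIT − 93,000) × 830,000 = (EBIT − 391,000) × 1,340,000.
EBIT × (1,340,000 − 830,000) = 391,000 × 1,340,000 − 93,000 × 830,000 = 446,750,000,000, so EBIT = 446,750,000,000 ÷ 510,000 = 875,980.39.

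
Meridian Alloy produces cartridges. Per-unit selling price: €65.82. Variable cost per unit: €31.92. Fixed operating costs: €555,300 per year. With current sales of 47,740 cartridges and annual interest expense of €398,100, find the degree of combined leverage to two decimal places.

Total contribution margin = 47,740 × €33.90 = €1,618,386.00.
Operating income = contribution − fixed costs = €1,618,386.00 − €555,300 = €1,063,086.00. Interest = €398,100.00, so EBIT − I = €664,986.00.
DCL = contribution ÷ (EBIT − I) = €1,618,386.00 ÷ €664,986.00 = 2.4337.

2.43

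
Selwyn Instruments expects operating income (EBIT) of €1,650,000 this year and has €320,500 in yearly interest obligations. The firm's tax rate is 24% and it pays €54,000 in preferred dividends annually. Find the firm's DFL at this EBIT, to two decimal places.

Annual interest charges come to €320,500.00.
Pre-tax preferred-dividend burden = €54,000 ÷ (1 − 0.24) = €71,052.63.
DFL = EBIT ÷ [EBIT − I − D_p/(1−t)] = €1,650,000 ÷ [€1,650,000 − €320,500.00 − €71,052.63] = €1,650,000 ÷ €1,258,447.37 = 1.3111.

1.31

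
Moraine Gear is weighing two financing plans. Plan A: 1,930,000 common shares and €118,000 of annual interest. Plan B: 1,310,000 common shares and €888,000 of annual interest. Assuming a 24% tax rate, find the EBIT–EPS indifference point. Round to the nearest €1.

€2,514,935

Set EPS_A = EPS_B: (EBIT − €118,000)(1 − 0.24) ÷ 1,930,000 = (EBIT − €888,000)(1 − 0.24) ÷ 1,310,000.
The (1 − t) factor cancels: (EBIT − 118,000) × 1,310,000 = (EBIT − 888,000) × 1,930,000.
EBIT × (1,930,000 − 1,310,000) = 888,000 × 1,930,000 − 118,000 × 1,310,000 = 1,559,260,000,000, so EBIT = 1,559,260,000,000 ÷ 620,000 = 2,514,935.48.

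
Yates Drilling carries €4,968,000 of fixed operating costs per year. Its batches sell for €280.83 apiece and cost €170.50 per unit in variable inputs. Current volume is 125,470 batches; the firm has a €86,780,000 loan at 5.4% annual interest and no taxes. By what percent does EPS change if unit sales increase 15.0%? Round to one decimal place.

Total contribution margin = 125,470 × €110.33 = €13,843,105.10.
EBIT = €13,843,105.10 − €4,968,000 = €8,875,105.10.
Interest = €4,686,120.00, so EBIT − I = €4,188,985.10.
Degree of combined leverage = contribution ÷ (EBIT − I) = €13,843,105.10 ÷ €4,188,985.10 = 3.3046.
EPS therefore changes by 3.3046 × (+15.0%) = +49.6%.

+49.6%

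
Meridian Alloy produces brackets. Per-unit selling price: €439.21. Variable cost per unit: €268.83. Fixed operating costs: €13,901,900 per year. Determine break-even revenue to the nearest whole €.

CM per unit = €439.21 − €268.83 = €170.38; CM ratio = €170.38 / €439.21 = 0.3879.
Break-even revenue = fixed costs × price ÷ CM = €13,901,900 × €439.21 ÷ €170.38 = €35,836,680.

€35,836,680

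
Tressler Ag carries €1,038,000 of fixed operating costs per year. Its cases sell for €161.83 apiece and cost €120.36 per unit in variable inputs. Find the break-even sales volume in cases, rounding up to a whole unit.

25,031 cases

Each unit contributes €161.83 − €120.36 = €41.47.
Break-even volume = fixed costs ÷ CM per unit = €1,038,000 ÷ €41.47 = 25,030.14, so 25,031 cases.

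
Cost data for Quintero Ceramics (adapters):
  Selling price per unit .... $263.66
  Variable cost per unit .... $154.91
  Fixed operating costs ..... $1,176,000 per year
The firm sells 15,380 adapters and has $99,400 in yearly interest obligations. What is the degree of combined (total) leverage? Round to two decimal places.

4.21

Total contribution margin = 15,380 × $108.75 = $1,672,575.00.
Operating income = contribution − fixed costs = $1,672,575.00 − $1,176,000 = $496,575.00. Interest = $99,400.00, so EBIT − I = $397,175.00.
DCL = contribution ÷ (EBIT − I) = $1,672,575.00 ÷ $397,175.00 = 4.2112.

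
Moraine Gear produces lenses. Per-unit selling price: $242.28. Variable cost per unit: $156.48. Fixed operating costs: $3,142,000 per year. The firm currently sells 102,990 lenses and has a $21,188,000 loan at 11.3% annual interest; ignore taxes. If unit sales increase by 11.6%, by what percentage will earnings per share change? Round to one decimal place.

Contribution at this volume is 102,990 × $85.80 = $8,836,542.00.
EBIT = $8,836,542.00 − $3,142,000 = $5,694,542.00.
Interest = $2,394,244.00, so EBIT − I = $3,300,298.00.
Degree of combined leverage = contribution ÷ (EBIT − I) = $8,836,542.00 ÷ $3,300,298.00 = 2.6775.
EPS therefore changes by 2.6775 × (+11.6%) = +31.1%.

+31.1%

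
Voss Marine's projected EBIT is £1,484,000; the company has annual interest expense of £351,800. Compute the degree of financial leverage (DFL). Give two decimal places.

Interest = £351,800.00.
Degree of financial leverage = EBIT / (EBIT − interest) = £1,484,000 / £1,132,200.00 = 1.3107.

1.31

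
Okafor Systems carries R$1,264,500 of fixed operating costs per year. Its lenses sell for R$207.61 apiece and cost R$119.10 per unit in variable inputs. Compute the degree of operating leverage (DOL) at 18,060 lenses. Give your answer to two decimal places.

Contribution at this volume is 18,060 × R$88.51 = R$1,598,490.60.
Subtracting fixed costs: EBIT = R$1,598,490.60 − R$1,264,500 = R$333,990.60.
DOL = contribution ÷ EBIT = R$1,598,490.60 ÷ R$333,990.60 = 4.7860.

4.79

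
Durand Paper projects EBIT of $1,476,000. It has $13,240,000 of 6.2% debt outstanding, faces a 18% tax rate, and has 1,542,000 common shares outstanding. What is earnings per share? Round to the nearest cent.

Pre-tax income = $1,476,000 − $820,880.00 = $655,120.00.
After tax at 18%: net income = $655,120.00 × 0.82 = $537,198.40.
EPS = $537,198.40 ÷ 1,542,000 = $0.35.

$0.35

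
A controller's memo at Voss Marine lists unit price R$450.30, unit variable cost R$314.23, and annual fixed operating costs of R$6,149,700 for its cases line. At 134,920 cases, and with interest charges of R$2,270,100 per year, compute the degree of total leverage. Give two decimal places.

At 134,920 units, contribution = 134,920 × R$136.07 = R$18,358,564.40.
Subtracting fixed costs: EBIT = R$18,358,564.40 − R$6,149,700 = R$12,208,864.40. Interest = R$2,270,100.00.
DOL = R$18,358,564.40 ÷ R$12,208,864.40 = 1.5037; DFL = R$12,208,864.40 ÷ R$9,938,764.40 = 1.2284.
DCL = DOL × DFL = 1.5037 × 1.2284 = 1.8471.

1.85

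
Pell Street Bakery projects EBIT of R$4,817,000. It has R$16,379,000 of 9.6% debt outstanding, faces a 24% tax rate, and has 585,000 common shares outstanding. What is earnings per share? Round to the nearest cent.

R$4.22

Pre-tax income = R$4,817,000 − R$1,572,384.00 = R$3,244,616.00.
Net income = R$3,244,616.00 × (1 − 0.24) = R$2,465,908.16.
EPS = R$2,465,908.16 ÷ 585,000 = R$4.22.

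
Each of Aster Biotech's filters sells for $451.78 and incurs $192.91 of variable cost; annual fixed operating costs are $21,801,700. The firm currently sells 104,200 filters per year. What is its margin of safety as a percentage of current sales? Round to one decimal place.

19.2%

Unit CM = price − variable cost = $451.78 − $192.91 = $258.87. Break-even units = $21,801,700 ÷ $258.87 = 84,218.72; break-even revenue = 84,218.72 × $451.78 = $38,048,333.24.
Actual sales revenue = 104,200 × $451.78 = $47,075,476.00.
Margin of safety = ($47,075,476.00 − $38,048,333.24) ÷ $47,075,476.00 = 19.2%.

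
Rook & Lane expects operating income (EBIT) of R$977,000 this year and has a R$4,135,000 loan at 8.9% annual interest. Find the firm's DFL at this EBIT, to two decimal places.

1.60

Annual interest charges come to R$368,015.00.
Degree of financial leverage = EBIT / (EBIT − interest) = R$977,000 / R$608,985.00 = 1.6043.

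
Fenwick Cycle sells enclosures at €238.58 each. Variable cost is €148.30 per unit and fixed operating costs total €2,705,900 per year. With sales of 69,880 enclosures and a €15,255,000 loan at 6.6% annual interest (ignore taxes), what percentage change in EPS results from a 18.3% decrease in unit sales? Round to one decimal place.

Contribution at this volume is 69,880 × €90.28 = €6,308,766.40.
Operating income = contribution − fixed costs = €6,308,766.40 − €2,705,900 = €3,602,866.40.
Interest = €1,006,830.00, so EBIT − I = €2,596,036.40.
Degree of combined leverage = contribution ÷ (EBIT − I) = €6,308,766.40 ÷ €2,596,036.40 = 2.4302.
EPS therefore changes by 2.4302 × (-18.3%) = -44.5%.

-44.5%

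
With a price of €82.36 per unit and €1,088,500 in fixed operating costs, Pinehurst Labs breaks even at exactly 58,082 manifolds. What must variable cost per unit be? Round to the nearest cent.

Contribution per unit must be FC / Q = €1,088,500 / 58,082 = €18.7407.
Variable cost per unit = €82.36 − €18.7407 = €63.62.

€63.62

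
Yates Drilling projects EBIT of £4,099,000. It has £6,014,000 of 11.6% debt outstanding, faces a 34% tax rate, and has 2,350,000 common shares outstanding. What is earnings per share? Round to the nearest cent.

£0.96

Pre-tax income = £4,099,000 − £697,624.00 = £3,401,376.00.
Net income = £3,401,376.00 × (1 − 0.34) = £2,244,908.16.
Per share: £2,244,908.16 / 2,350,000 shares = £0.96.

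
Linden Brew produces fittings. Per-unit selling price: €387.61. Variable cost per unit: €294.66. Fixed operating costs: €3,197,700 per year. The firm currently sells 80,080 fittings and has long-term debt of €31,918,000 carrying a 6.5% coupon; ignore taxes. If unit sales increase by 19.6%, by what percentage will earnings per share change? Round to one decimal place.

+67.2%

Contribution at this volume is 80,080 × €92.95 = €7,443,436.00.
Operating income = contribution − fixed costs = €7,443,436.00 − €3,197,700 = €4,245,736.00.
Interest = €2,074,670.00, so EBIT − I = €2,171,066.00.
DCL = total CM / (EBIT − I) = €7,443,436.00 / €2,171,066.00 = 3.4285.
EPS therefore changes by 3.4285 × (+19.6%) = +67.2%.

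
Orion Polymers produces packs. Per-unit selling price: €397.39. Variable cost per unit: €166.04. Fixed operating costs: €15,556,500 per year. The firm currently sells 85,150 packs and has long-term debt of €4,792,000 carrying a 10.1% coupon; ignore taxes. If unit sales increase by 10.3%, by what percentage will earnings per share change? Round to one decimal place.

Contribution at this volume is 85,150 × €231.35 = €19,699,452.50.
EBIT = €19,699,452.50 − €15,556,500 = €4,142,952.50.
After interest of €483,992.00, pre-tax earnings = €3,658,960.50.
DCL = total CM / (EBIT − I) = €19,699,452.50 / €3,658,960.50 = 5.3839.
%ΔEPS = DCL × %ΔSales = 5.3839 × +10.3% = +55.5%.

+55.5%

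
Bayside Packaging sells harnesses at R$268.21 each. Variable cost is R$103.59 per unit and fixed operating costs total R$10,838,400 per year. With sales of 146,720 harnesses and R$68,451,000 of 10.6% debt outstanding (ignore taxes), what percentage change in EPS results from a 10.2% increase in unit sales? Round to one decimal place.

+40.7%

At 146,720 units, contribution = 146,720 × R$164.62 = R$24,153,046.40.
Subtracting fixed costs: EBIT = R$24,153,046.40 − R$10,838,400 = R$13,314,646.40.
After interest of R$7,255,806.00, pre-tax earnings = R$6,058,840.40.
DCL = total CM / (EBIT − I) = R$24,153,046.40 / R$6,058,840.40 = 3.9864.
EPS therefore changes by 3.9864 × (+10.2%) = +40.7%.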